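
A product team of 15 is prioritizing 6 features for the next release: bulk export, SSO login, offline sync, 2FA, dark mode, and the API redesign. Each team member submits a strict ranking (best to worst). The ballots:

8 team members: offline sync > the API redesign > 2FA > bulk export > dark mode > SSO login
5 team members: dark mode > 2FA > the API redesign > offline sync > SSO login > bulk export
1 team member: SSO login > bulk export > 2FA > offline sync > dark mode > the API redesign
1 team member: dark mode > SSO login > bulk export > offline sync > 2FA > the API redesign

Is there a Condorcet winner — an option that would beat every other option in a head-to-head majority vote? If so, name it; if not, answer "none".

offline sync vs bulk export: 13–2 for offline sync.
offline sync vs SSO login: 13–2 for offline sync.
offline sync vs 2FA: 9–6 for offline sync.
offline sync vs dark mode: 9–6 for offline sync.
offline sync vs the API redesign: 10–5 for offline sync.
offline sync beats every other option head-to-head.

offline sync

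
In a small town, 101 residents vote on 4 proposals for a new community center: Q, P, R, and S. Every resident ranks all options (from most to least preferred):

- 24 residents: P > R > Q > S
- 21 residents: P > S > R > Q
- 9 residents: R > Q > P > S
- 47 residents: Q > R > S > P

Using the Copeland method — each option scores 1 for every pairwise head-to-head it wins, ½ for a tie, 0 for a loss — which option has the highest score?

R

Q: beats P and S; loses to R → score 2.
P: beats S; loses to Q and R → score 1.
R: beats Q, P, and S → score 3.
S: loses to Q, P, and R → score 0.
R has the best pairwise record.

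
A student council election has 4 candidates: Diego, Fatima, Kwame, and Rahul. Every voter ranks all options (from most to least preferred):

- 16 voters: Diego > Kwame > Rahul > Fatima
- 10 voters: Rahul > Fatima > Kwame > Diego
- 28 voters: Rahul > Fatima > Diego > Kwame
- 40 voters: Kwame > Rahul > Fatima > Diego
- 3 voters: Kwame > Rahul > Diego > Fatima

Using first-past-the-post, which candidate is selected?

First-place votes: Diego 16, Fatima 0, Kwame 43, Rahul 38.
Kwame has the most first-place votes.

Kwame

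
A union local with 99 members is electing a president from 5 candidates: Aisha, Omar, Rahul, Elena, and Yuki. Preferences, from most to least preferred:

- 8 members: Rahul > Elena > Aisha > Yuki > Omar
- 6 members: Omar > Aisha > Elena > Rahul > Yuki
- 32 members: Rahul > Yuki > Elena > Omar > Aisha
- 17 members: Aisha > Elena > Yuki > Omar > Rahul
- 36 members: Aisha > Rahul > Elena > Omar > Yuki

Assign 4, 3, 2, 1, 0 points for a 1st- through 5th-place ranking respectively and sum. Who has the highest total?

Aisha: 8·2 + 6·3 + 32·0 + 17·4 + 36·4 = 246
Omar: 8·0 + 6·4 + 32·1 + 17·1 + 36·1 = 109
Rahul: 8·4 + 6·1 + 32·4 + 17·0 + 36·3 = 274
Elena: 8·3 + 6·2 + 32·2 + 17·3 + 36·2 = 223
Yuki: 8·1 + 6·0 + 32·3 + 17·2 + 36·0 = 138
Rahul has the highest Borda score (274).

Rahul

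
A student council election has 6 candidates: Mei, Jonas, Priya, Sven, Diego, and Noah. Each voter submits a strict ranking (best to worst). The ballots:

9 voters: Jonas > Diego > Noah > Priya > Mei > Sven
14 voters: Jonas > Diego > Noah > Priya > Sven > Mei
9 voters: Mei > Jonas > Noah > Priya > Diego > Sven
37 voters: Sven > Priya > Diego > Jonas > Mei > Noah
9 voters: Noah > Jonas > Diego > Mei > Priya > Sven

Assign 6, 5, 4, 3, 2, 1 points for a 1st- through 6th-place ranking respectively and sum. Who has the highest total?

Mei: 9·2 + 14·1 + 9·6 + 37·2 + 9·3 = 187
Jonas: 9·6 + 14·6 + 9·5 + 37·3 + 9·5 = 339
Priya: 9·3 + 14·3 + 9·3 + 37·5 + 9·2 = 299
Sven: 9·1 + 14·2 + 9·1 + 37·6 + 9·1 = 277
Diego: 9·5 + 14·5 + 9·2 + 37·4 + 9·4 = 317
Noah: 9·4 + 14·4 + 9·4 + 37·1 + 9·6 = 219
Jonas has the highest Borda score (339).

Jonas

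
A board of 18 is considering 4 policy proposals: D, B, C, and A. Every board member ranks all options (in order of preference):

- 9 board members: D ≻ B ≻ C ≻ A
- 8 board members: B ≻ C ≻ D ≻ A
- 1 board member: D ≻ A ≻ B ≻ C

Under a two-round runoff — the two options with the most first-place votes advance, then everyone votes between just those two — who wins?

Round 1 first-place votes: D 10, B 8, C 0, A 0.
D and B advance.
Runoff: D is preferred to B by 10 voters; B by 8.
D wins the runoff.

D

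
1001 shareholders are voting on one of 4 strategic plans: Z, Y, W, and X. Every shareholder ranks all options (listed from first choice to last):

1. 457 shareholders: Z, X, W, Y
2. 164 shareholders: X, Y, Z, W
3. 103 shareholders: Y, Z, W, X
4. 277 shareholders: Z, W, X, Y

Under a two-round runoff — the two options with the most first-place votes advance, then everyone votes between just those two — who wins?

Round 1 first-place votes: Z 734, Y 103, W 0, X 164.
Z and X advance.
Runoff: Z is preferred to X by 837 voters; X by 164.
Z wins the runoff.

Z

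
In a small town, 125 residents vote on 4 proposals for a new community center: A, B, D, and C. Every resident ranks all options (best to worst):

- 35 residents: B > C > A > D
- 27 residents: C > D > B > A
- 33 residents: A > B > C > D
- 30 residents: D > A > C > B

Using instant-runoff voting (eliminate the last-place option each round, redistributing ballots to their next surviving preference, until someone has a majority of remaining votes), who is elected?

B

Round 1: A 33, B 35, D 30, C 27. Eliminate C.
Round 2: A 33, B 35, D 57. Eliminate A.
Round 3: B 68, D 57. B has a majority.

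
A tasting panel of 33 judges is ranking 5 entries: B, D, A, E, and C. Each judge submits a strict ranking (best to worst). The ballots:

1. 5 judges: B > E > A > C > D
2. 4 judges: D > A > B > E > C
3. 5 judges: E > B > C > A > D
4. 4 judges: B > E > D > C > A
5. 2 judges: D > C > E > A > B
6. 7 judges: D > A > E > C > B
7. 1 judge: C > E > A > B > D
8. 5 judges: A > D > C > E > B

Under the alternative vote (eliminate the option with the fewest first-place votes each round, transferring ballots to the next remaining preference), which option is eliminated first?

C

Round 1: B 9, D 13, A 5, E 5, C 1. Eliminate C.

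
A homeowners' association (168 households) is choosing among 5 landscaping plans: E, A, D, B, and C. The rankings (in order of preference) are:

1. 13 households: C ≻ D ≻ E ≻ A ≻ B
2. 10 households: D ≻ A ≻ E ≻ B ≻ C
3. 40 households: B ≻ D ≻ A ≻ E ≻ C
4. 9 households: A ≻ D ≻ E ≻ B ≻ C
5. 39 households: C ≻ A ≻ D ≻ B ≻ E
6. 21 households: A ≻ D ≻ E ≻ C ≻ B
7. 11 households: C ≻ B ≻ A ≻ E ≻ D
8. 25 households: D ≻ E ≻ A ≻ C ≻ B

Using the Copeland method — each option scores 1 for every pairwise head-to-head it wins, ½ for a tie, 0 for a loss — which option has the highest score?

E: beats C; loses to A, D, and B → score 1.
A: beats E, B, and C; loses to D → score 3.
D: beats E, A, B, and C → score 4.
B: beats E; loses to A, D, and C → score 1.
C: beats B; loses to E, A, and D → score 1.
D has the best pairwise record.

D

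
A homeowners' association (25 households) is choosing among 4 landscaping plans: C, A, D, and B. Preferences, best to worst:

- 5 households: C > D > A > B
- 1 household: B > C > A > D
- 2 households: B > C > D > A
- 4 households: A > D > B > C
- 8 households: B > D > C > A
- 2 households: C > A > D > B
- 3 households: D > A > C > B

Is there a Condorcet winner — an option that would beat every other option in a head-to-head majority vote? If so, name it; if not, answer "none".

D

D vs C: 15–10 for D.
D vs A: 18–7 for D.
D vs B: 14–11 for D.
D beats every other option head-to-head.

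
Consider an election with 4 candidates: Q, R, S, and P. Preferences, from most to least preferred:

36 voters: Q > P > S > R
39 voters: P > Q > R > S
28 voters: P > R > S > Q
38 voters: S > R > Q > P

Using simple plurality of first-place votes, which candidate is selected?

First-place votes: Q 36, R 0, S 38, P 67.
P has the most first-place votes.

P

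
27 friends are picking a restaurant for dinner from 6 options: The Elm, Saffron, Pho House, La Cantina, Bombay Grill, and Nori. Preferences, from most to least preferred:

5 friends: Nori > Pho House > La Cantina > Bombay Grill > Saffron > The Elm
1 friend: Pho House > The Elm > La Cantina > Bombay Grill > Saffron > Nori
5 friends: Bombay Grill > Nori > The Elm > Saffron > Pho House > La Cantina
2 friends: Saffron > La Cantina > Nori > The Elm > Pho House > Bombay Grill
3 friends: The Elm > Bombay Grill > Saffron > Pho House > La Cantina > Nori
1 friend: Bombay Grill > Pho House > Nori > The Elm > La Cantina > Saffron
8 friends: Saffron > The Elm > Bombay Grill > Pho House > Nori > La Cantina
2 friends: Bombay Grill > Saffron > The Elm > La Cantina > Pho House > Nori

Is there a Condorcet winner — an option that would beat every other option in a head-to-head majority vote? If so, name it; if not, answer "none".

Checking pairwise contests:
Saffron beats The Elm 17–10.
Bombay Grill beats Saffron 17–10.
The Elm beats Pho House 20–7.
The Elm beats La Cantina 20–7.
The Elm beats Bombay Grill 14–13.
The Elm beats Nori 14–13.
Every option loses at least one head-to-head, so there is no Condorcet winner.

none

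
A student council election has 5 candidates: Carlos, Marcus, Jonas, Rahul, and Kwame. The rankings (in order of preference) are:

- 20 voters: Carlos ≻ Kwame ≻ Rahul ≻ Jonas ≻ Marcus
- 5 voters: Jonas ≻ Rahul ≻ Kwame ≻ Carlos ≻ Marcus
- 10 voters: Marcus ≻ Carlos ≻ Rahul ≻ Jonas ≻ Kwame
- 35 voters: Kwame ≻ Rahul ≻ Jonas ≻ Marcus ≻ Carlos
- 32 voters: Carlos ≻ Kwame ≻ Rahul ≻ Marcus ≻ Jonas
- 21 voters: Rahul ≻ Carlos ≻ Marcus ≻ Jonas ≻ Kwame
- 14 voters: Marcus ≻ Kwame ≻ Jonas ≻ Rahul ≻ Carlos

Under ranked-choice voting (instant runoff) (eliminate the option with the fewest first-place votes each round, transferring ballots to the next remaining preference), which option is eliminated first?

Jonas

Round 1: Carlos 52, Marcus 24, Jonas 5, Rahul 21, Kwame 35. Eliminate Jonas.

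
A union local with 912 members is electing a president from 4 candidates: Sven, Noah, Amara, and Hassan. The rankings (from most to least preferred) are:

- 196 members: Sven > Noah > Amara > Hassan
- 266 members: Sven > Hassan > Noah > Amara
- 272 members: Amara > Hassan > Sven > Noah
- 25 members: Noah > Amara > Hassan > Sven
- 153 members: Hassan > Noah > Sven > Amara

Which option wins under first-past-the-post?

First-place votes: Sven 462, Noah 25, Amara 272, Hassan 153.
Sven has the most first-place votes.

Sven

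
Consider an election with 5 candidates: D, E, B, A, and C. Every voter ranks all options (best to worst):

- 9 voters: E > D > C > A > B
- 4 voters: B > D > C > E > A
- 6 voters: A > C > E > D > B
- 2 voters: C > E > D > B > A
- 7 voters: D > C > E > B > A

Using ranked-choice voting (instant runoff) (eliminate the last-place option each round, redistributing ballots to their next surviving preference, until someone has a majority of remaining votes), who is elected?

Round 1: D 7, E 9, B 4, A 6, C 2. Eliminate C.
Round 2: D 7, E 11, B 4, A 6. Eliminate B.
Round 3: D 11, E 11, A 6. Eliminate A.
Round 4: D 11, E 17. E has a majority.

E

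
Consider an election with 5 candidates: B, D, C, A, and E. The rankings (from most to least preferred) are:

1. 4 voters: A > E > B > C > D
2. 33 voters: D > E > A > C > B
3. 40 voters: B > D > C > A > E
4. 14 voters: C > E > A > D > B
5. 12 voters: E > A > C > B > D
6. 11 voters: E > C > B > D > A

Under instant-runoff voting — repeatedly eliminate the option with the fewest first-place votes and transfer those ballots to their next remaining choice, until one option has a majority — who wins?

E

Round 1: B 40, D 33, C 14, A 4, E 23. Eliminate A.
Round 2: B 40, D 33, C 14, E 27. Eliminate C.
Round 3: B 40, D 33, E 41. Eliminate D.
Round 4: B 40, E 74. E has a majority.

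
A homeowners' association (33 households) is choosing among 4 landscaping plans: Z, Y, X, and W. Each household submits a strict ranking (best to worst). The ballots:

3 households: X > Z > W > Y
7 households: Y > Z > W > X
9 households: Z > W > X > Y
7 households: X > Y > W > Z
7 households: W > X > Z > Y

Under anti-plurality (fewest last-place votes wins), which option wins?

Last-place votes: Z 7, Y 19, X 7, W 0.
W is ranked last by the fewest voters, so W wins.

W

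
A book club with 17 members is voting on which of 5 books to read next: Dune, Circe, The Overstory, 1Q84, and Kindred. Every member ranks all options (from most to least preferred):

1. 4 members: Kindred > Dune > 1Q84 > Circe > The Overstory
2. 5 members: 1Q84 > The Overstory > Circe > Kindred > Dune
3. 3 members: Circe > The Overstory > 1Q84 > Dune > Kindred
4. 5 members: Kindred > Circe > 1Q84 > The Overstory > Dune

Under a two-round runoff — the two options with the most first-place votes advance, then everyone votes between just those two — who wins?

Kindred

Round 1 first-place votes: Dune 0, Circe 3, The Overstory 0, 1Q84 5, Kindred 9.
Kindred and 1Q84 advance.
Runoff: Kindred is preferred to 1Q84 by 9 voters; 1Q84 by 8.
Kindred wins the runoff.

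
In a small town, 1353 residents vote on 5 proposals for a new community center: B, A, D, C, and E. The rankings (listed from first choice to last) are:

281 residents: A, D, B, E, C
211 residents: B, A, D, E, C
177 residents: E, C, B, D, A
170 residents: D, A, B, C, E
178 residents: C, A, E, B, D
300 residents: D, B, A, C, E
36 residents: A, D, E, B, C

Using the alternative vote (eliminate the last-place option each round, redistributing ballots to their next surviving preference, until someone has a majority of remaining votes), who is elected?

A

Round 1: B 211, A 317, D 470, C 178, E 177. Eliminate E.
Round 2: B 211, A 317, D 470, C 355. Eliminate B.
Round 3: A 528, D 470, C 355. Eliminate C.
Round 4: A 706, D 647. A has a majority.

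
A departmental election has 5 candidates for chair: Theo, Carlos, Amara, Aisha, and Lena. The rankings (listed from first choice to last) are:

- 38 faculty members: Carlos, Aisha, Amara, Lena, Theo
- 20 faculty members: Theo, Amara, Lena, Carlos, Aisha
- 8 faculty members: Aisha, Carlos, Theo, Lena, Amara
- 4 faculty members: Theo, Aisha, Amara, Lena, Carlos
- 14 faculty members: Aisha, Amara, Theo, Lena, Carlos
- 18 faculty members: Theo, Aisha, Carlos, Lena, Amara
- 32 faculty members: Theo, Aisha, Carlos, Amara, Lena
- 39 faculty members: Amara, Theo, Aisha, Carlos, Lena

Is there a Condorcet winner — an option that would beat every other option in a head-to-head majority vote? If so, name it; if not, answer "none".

none

Checking pairwise contests:
Amara beats Theo 91–82.
Theo beats Carlos 127–46.
Carlos beats Amara 96–77.
Theo beats Aisha 113–60.
Theo beats Lena 135–38.
Every option loses at least one head-to-head, so there is no Condorcet winner.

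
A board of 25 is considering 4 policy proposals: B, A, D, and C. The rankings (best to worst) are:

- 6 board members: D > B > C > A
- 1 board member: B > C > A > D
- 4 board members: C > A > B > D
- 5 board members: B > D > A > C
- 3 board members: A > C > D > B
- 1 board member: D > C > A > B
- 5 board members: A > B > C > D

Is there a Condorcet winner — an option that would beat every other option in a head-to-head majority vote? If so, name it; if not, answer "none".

A vs B: 13–12 for A.
A vs D: 13–12 for A.
A vs C: 13–12 for A.
A beats every other option head-to-head.

A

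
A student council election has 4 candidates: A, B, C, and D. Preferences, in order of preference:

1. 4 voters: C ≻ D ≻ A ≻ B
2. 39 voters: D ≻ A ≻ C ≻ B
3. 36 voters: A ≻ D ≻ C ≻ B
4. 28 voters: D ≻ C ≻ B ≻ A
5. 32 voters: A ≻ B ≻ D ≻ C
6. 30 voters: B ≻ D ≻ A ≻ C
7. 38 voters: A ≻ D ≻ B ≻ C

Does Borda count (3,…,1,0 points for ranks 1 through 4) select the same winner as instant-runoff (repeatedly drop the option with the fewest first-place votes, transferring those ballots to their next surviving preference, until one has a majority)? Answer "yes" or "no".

Borda — scores: A 430, B 220, C 143, D 449. Winner: D.
Instant-runoff — R1 A 106, B 30, C 4, D 67 (A winner). Winner: A.
The two methods disagree.

no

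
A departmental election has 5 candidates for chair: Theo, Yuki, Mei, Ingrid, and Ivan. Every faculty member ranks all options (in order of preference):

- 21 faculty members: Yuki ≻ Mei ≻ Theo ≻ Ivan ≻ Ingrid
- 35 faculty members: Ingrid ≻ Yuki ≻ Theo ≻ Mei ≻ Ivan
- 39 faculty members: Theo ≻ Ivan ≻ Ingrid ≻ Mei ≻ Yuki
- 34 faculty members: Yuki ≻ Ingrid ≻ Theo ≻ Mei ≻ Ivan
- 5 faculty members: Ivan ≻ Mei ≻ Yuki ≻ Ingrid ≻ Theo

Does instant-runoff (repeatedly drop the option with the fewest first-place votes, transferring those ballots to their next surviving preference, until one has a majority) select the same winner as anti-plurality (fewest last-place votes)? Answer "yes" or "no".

Instant-runoff — R1 Theo 39, Yuki 55, Mei 0, Ingrid 35, Ivan 5 (Mei out); R2 Theo 39, Yuki 55, Ingrid 35, Ivan 5 (Ivan out); R3 Theo 39, Yuki 60, Ingrid 35 (Ingrid out); R4 Theo 39, Yuki 95 (Yuki winner). Winner: Yuki.
Anti-plurality — last-place votes: Theo 5, Yuki 39, Mei 0, Ingrid 21, Ivan 69. Winner: Mei.
The two methods disagree.

no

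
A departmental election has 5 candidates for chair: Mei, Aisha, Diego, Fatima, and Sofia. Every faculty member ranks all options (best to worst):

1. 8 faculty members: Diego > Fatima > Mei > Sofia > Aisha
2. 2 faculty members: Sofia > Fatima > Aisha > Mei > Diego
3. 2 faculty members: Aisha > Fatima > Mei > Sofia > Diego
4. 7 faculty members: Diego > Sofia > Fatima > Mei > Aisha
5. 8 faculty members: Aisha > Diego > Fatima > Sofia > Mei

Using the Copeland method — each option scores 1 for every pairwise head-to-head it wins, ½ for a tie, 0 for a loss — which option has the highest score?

Diego

Mei: beats Aisha; loses to Diego, Fatima, and Sofia → score 1.
Aisha: loses to Mei, Diego, Fatima, and Sofia → score 0.
Diego: beats Mei, Aisha, Fatima, and Sofia → score 4.
Fatima: beats Mei, Aisha, and Sofia; loses to Diego → score 3.
Sofia: beats Mei and Aisha; loses to Diego and Fatima → score 2.
Diego has the best pairwise record.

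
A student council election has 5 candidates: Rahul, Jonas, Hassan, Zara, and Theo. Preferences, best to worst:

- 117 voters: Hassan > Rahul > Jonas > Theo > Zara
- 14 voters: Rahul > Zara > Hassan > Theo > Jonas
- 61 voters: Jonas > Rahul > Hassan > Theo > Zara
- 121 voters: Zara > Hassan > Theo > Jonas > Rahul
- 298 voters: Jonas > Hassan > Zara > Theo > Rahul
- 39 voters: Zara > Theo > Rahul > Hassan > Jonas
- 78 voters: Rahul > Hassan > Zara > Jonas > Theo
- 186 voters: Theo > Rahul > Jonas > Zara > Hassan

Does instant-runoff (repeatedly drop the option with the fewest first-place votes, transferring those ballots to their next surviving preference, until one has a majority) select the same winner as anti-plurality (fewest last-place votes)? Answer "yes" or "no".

Instant-runoff — R1 Rahul 92, Jonas 359, Hassan 117, Zara 160, Theo 186 (Rahul out); R2 Jonas 359, Hassan 195, Zara 174, Theo 186 (Zara out); R3 Jonas 359, Hassan 330, Theo 225 (Theo out); R4 Jonas 545, Hassan 369 (Jonas winner). Winner: Jonas.
Anti-plurality — last-place votes: Rahul 419, Jonas 53, Hassan 186, Zara 178, Theo 78. Winner: Jonas.
The two methods agree.

yes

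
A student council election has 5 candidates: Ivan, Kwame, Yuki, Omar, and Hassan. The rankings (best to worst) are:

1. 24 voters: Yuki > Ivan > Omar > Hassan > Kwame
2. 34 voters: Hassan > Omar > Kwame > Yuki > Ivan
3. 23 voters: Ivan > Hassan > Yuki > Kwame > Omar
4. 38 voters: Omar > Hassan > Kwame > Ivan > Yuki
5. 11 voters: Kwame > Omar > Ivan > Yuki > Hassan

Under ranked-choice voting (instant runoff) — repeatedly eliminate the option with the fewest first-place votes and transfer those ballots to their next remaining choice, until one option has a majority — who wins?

Round 1: Ivan 23, Kwame 11, Yuki 24, Omar 38, Hassan 34. Eliminate Kwame.
Round 2: Ivan 23, Yuki 24, Omar 49, Hassan 34. Eliminate Ivan.
Round 3: Yuki 24, Omar 49, Hassan 57. Eliminate Yuki.
Round 4: Omar 73, Hassan 57. Omar has a majority.

Omar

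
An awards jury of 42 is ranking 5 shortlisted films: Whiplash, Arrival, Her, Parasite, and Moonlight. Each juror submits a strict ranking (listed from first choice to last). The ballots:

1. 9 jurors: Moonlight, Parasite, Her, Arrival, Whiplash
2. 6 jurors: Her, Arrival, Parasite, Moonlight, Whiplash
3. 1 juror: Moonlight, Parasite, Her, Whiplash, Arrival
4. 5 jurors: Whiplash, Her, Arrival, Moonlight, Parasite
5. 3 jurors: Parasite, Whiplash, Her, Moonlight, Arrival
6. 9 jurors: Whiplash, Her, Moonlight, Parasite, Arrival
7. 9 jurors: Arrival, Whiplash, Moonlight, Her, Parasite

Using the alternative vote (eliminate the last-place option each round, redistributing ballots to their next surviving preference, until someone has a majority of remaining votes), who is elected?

Arrival

Round 1: Whiplash 14, Arrival 9, Her 6, Parasite 3, Moonlight 10. Eliminate Parasite.
Round 2: Whiplash 17, Arrival 9, Her 6, Moonlight 10. Eliminate Her.
Round 3: Whiplash 17, Arrival 15, Moonlight 10. Eliminate Moonlight.
Round 4: Whiplash 18, Arrival 24. Arrival has a majority.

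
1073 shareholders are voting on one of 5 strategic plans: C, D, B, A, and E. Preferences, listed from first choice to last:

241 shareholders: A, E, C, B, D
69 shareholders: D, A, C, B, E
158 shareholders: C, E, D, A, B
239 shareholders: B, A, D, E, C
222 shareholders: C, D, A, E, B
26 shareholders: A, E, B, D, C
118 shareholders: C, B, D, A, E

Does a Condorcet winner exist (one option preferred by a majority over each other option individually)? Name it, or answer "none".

Checking pairwise contests:
A beats C 575–498.
C beats D 739–334.
C beats B 808–265.
D beats A 567–506.
C beats E 567–506.
Every option loses at least one head-to-head, so there is no Condorcet winner.

none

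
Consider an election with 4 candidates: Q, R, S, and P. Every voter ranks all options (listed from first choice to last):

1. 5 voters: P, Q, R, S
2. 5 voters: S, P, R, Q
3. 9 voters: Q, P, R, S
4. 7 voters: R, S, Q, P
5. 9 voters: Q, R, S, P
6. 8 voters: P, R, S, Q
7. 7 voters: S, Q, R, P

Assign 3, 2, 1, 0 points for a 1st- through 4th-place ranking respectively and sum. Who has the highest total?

Q: 5·2 + 5·0 + 9·3 + 7·1 + 9·3 + 8·0 + 7·2 = 85
R: 5·1 + 5·1 + 9·1 + 7·3 + 9·2 + 8·2 + 7·1 = 81
S: 5·0 + 5·3 + 9·0 + 7·2 + 9·1 + 8·1 + 7·3 = 67
P: 5·3 + 5·2 + 9·2 + 7·0 + 9·0 + 8·3 + 7·0 = 67
Q has the highest Borda score (85).

Q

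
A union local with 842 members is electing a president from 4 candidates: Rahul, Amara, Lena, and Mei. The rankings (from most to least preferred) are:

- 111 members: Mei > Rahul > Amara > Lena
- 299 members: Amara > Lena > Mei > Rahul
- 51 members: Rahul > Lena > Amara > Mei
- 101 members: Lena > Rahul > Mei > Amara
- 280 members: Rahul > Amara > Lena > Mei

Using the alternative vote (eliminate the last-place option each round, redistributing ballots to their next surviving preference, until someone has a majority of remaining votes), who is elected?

Rahul

Round 1: Rahul 331, Amara 299, Lena 101, Mei 111. Eliminate Lena.
Round 2: Rahul 432, Amara 299, Mei 111. Rahul has a majority.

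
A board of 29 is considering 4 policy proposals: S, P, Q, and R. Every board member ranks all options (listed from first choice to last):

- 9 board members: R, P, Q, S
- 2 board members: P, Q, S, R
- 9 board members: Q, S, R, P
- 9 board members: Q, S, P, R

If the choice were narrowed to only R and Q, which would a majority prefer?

Voters preferring R to Q: 9; preferring Q to R: 20.
Q wins the head-to-head.

Q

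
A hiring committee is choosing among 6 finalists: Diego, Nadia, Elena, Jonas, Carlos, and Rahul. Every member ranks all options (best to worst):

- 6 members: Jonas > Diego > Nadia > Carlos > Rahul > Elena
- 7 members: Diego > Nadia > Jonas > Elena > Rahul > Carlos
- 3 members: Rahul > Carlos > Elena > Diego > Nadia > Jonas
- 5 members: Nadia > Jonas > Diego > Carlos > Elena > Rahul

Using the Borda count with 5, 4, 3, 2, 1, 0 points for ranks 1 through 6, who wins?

Diego: 6·4 + 7·5 + 3·2 + 5·3 = 80
Nadia: 6·3 + 7·4 + 3·1 + 5·5 = 74
Elena: 6·0 + 7·2 + 3·3 + 5·1 = 28
Jonas: 6·5 + 7·3 + 3·0 + 5·4 = 71
Carlos: 6·2 + 7·0 + 3·4 + 5·2 = 34
Rahul: 6·1 + 7·1 + 3·5 + 5·0 = 28
Diego has the highest Borda score (80).

Diego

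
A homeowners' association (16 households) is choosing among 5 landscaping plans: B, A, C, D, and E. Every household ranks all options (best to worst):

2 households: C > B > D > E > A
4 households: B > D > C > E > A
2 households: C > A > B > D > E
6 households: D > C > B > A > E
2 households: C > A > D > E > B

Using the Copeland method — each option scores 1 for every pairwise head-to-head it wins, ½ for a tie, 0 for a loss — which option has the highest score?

D

B: beats A and E; ties D; loses to C → score 2.5.
A: beats E; loses to B, C, and D → score 1.
C: beats B, A, and E; loses to D → score 3.
D: beats A, C, and E; ties B → score 3.5.
E: loses to B, A, C, and D → score 0.
D has the best pairwise record.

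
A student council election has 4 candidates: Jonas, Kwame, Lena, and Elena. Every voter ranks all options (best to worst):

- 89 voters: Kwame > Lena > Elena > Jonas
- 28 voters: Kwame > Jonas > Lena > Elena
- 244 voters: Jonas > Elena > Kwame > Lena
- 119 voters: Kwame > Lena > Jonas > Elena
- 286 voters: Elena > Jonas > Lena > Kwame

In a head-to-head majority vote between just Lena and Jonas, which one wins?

Voters preferring Lena to Jonas: 208; preferring Jonas to Lena: 558.
Jonas wins the head-to-head.

Jonas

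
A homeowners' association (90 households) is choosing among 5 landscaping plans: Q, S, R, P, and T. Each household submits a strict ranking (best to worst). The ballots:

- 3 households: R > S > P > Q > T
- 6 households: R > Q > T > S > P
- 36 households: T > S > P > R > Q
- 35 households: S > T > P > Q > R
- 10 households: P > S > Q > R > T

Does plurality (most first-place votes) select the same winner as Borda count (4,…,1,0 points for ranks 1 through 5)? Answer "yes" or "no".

Plurality — first-place votes: Q 0, S 35, R 9, P 10, T 36. Winner: T.
Borda — scores: Q 76, S 293, R 82, P 188, T 261. Winner: S.
The two methods disagree.

no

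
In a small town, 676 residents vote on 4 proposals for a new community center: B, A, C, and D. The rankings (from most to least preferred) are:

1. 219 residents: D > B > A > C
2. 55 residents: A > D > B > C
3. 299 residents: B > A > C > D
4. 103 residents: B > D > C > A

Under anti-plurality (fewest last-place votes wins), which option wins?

B

Last-place votes: B 0, A 103, C 274, D 299.
B is ranked last by the fewest voters, so B wins.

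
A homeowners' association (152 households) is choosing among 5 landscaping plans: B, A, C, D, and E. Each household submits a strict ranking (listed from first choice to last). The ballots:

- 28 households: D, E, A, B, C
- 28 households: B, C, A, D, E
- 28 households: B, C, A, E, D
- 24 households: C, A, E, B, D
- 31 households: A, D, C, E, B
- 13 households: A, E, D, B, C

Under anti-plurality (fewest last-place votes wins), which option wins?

A

Last-place votes: B 31, A 0, C 41, D 52, E 28.
A is ranked last by the fewest voters, so A wins.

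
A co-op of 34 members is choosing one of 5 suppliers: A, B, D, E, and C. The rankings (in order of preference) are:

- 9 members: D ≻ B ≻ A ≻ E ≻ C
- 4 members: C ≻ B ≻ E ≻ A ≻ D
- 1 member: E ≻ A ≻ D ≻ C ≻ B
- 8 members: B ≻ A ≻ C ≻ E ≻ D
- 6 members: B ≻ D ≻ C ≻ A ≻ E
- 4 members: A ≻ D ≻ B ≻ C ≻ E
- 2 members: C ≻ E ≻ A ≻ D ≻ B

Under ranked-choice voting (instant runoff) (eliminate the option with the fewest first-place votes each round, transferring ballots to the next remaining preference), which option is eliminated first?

E

Round 1: A 4, B 14, D 9, E 1, C 6. Eliminate E.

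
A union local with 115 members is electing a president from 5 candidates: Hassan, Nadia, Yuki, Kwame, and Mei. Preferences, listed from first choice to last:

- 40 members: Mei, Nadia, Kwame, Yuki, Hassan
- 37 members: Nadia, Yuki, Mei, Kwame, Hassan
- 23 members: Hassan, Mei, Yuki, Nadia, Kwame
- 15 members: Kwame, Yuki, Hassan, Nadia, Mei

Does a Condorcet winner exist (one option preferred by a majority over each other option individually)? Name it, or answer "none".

Mei

Mei vs Hassan: 77–38 for Mei.
Mei vs Nadia: 63–52 for Mei.
Mei vs Yuki: 63–52 for Mei.
Mei vs Kwame: 100–15 for Mei.
Mei beats every other option head-to-head.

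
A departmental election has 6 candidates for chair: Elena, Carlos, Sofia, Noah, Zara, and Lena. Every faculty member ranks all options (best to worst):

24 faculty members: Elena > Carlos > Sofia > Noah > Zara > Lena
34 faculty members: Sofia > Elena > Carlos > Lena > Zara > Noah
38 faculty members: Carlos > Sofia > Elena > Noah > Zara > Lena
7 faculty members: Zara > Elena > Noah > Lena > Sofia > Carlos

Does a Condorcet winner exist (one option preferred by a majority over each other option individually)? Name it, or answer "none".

Checking pairwise contests:
Sofia beats Elena 72–31.
Elena beats Carlos 65–38.
Carlos beats Sofia 62–41.
Elena beats Noah 103–0.
Elena beats Zara 96–7.
Elena beats Lena 103–0.
Every option loses at least one head-to-head, so there is no Condorcet winner.

none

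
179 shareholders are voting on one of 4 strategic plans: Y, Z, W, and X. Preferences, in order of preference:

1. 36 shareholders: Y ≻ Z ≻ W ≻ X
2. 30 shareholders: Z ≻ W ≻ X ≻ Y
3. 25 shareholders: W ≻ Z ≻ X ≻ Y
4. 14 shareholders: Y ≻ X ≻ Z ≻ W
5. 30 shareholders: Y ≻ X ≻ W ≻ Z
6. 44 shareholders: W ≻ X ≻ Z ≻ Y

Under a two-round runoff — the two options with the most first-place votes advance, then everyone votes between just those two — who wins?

Round 1 first-place votes: Y 80, Z 30, W 69, X 0.
Y and W advance.
Runoff: Y is preferred to W by 80 voters; W by 99.
W wins the runoff.

W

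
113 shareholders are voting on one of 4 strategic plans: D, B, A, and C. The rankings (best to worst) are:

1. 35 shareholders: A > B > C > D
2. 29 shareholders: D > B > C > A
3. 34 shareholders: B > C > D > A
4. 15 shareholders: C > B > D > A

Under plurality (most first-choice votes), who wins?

A

First-place votes: D 29, B 34, A 35, C 15.
A has the most first-place votes.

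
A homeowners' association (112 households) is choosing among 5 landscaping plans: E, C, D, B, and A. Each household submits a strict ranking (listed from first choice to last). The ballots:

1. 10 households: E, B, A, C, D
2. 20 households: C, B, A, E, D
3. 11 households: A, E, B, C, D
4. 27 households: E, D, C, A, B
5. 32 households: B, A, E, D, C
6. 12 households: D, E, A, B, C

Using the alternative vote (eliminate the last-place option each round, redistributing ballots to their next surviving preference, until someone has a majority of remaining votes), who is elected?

E

Round 1: E 37, C 20, D 12, B 32, A 11. Eliminate A.
Round 2: E 48, C 20, D 12, B 32. Eliminate D.
Round 3: E 60, C 20, B 32. E has a majority.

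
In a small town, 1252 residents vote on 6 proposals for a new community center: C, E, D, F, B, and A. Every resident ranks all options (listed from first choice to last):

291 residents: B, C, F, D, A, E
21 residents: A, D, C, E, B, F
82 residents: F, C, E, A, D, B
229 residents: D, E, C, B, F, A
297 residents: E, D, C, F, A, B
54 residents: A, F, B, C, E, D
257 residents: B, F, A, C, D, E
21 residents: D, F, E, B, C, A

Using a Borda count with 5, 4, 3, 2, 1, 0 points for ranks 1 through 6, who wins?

C

C: 291·4 + 21·3 + 82·4 + 229·3 + 297·3 + 54·2 + 257·2 + 21·1 = 3776
E: 291·0 + 21·2 + 82·3 + 229·4 + 297·5 + 54·1 + 257·0 + 21·3 = 2806
D: 291·2 + 21·4 + 82·1 + 229·5 + 297·4 + 54·0 + 257·1 + 21·5 = 3443
F: 291·3 + 21·0 + 82·5 + 229·1 + 297·2 + 54·4 + 257·4 + 21·4 = 3434
B: 291·5 + 21·1 + 82·0 + 229·2 + 297·0 + 54·3 + 257·5 + 21·2 = 3423
A: 291·1 + 21·5 + 82·2 + 229·0 + 297·1 + 54·5 + 257·3 + 21·0 = 1898
C has the highest Borda score (3776).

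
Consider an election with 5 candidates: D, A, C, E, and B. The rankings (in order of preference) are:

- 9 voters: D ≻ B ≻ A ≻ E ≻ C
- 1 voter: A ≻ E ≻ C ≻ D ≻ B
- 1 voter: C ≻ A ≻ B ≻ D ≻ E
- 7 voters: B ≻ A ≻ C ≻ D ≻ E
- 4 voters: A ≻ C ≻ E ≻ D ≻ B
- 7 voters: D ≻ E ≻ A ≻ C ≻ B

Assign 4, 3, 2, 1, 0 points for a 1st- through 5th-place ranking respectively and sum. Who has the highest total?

D: 9·4 + 1·1 + 1·1 + 7·1 + 4·1 + 7·4 = 77
A: 9·2 + 1·4 + 1·3 + 7·3 + 4·4 + 7·2 = 76
C: 9·0 + 1·2 + 1·4 + 7·2 + 4·3 + 7·1 = 39
E: 9·1 + 1·3 + 1·0 + 7·0 + 4·2 + 7·3 = 41
B: 9·3 + 1·0 + 1·2 + 7·4 + 4·0 + 7·0 = 57
D has the highest Borda score (77).

D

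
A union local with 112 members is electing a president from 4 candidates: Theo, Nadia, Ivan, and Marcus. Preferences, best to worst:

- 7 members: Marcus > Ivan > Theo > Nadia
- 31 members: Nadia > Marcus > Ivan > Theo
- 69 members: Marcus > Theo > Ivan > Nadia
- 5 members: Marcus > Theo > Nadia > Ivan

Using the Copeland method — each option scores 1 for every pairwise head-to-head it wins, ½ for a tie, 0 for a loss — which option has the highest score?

Theo: beats Nadia and Ivan; loses to Marcus → score 2.
Nadia: loses to Theo, Ivan, and Marcus → score 0.
Ivan: beats Nadia; loses to Theo and Marcus → score 1.
Marcus: beats Theo, Nadia, and Ivan → score 3.
Marcus has the best pairwise record.

Marcus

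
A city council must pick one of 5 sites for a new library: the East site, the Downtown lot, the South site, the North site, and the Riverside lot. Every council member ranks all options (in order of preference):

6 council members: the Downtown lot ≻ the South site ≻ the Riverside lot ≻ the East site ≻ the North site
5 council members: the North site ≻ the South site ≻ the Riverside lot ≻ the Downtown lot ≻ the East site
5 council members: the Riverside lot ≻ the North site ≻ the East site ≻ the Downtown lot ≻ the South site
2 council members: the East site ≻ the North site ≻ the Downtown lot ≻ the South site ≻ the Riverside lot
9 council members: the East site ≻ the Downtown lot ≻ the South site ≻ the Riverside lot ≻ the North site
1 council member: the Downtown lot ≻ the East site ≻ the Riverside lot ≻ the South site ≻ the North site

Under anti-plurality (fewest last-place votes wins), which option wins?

Last-place votes: the East site 5, the Downtown lot 0, the South site 5, the North site 16, the Riverside lot 2.
the Downtown lot is ranked last by the fewest voters, so the Downtown lot wins.

the Downtown lot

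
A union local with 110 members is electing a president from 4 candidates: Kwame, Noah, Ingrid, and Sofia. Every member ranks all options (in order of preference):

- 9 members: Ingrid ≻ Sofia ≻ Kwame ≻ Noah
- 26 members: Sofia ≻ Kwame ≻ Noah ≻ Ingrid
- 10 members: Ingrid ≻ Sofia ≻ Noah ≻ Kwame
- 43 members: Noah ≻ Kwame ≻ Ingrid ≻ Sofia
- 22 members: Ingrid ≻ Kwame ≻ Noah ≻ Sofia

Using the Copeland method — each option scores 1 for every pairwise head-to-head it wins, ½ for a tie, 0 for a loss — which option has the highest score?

Kwame

Kwame: beats Noah, Ingrid, and Sofia → score 3.
Noah: beats Ingrid and Sofia; loses to Kwame → score 2.
Ingrid: beats Sofia; loses to Kwame and Noah → score 1.
Sofia: loses to Kwame, Noah, and Ingrid → score 0.
Kwame has the best pairwise record.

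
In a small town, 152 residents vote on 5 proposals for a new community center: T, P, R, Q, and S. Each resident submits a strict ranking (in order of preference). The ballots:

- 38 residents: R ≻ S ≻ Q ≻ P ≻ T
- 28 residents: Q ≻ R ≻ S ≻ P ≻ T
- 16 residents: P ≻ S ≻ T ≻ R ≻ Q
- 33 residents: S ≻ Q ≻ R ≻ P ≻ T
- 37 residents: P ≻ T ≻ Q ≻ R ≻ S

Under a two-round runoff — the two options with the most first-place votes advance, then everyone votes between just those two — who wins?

Round 1 first-place votes: T 0, P 53, R 38, Q 28, S 33.
P and R advance.
Runoff: P is preferred to R by 53 voters; R by 99.
R wins the runoff.

R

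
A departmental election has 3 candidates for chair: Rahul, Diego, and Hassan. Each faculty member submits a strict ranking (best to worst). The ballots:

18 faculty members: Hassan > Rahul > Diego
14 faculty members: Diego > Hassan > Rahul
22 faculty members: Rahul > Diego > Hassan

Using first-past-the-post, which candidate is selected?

Rahul

First-place votes: Rahul 22, Diego 14, Hassan 18.
Rahul has the most first-place votes.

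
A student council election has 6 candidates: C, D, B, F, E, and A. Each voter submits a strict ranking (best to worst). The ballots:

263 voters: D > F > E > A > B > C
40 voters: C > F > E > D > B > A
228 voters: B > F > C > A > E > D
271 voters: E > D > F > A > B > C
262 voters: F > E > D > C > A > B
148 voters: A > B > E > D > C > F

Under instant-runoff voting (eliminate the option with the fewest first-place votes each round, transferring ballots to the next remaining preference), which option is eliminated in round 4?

Round 1: C 40, D 263, B 228, F 262, E 271, A 148. Eliminate C.
Round 2: D 263, B 228, F 302, E 271, A 148. Eliminate A.
Round 3: D 263, B 376, F 302, E 271. Eliminate D.
Round 4: B 376, F 565, E 271. Eliminate E.

E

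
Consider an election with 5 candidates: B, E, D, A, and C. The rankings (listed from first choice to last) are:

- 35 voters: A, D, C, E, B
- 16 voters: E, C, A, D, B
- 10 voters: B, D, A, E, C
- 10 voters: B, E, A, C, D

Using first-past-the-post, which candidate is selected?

First-place votes: B 20, E 16, D 0, A 35, C 0.
A has the most first-place votes.

A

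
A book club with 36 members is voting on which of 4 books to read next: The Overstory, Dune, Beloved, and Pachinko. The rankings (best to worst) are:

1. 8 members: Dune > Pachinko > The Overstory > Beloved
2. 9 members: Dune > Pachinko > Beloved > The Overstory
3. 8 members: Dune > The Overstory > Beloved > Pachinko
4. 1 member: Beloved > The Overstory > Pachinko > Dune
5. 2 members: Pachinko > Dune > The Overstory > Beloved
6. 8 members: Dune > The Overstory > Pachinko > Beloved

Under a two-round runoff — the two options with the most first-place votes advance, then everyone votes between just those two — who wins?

Round 1 first-place votes: The Overstory 0, Dune 33, Beloved 1, Pachinko 2.
Dune and Pachinko advance.
Runoff: Dune is preferred to Pachinko by 33 voters; Pachinko by 3.
Dune wins the runoff.

Dune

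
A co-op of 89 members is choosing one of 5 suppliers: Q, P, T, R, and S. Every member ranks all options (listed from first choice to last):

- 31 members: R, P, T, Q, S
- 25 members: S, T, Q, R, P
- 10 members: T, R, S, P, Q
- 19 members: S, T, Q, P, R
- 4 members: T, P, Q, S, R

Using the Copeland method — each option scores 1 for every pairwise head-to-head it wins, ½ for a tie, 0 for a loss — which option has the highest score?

T

Q: beats R; loses to P, T, and S → score 1.
P: beats Q; loses to T, R, and S → score 1.
T: beats Q, P, R, and S → score 4.
R: beats P; loses to Q, T, and S → score 1.
S: beats Q, P, and R; loses to T → score 3.
T has the best pairwise record.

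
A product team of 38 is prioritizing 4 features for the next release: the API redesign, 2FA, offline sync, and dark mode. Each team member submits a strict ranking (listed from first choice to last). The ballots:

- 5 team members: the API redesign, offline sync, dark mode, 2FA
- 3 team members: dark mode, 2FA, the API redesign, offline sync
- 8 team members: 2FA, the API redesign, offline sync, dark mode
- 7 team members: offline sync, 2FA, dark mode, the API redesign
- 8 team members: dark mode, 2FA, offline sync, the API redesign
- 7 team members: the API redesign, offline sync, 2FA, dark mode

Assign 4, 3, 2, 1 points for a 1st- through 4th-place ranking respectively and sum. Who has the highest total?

the API redesign: 5·4 + 3·2 + 8·3 + 7·1 + 8·1 + 7·4 = 93
2FA: 5·1 + 3·3 + 8·4 + 7·3 + 8·3 + 7·2 = 105
offline sync: 5·3 + 3·1 + 8·2 + 7·4 + 8·2 + 7·3 = 99
dark mode: 5·2 + 3·4 + 8·1 + 7·2 + 8·4 + 7·1 = 83
2FA has the highest Borda score (105).

2FA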